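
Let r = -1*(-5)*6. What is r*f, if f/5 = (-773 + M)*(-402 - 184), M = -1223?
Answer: 175448400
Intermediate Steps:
f = 5848280 (f = 5*((-773 - 1223)*(-402 - 184)) = 5*(-1996*(-586)) = 5*1169656 = 5848280)
r = 30 (r = -(-5)*6 = -1*(-30) = 30)
r*f = 30*5848280 = 175448400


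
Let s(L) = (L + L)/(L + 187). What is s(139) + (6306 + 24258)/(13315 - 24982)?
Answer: -1120073/633907 ≈ -1.7669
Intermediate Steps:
s(L) = 2*L/(187 + L) (s(L) = (2*L)/(187 + L) = 2*L/(187 + L))
s(139) + (6306 + 24258)/(13315 - 24982) = 2*139/(187 + 139) + (6306 + 24258)/(13315 - 24982) = 2*139/326 + 30564/(-11667) = 2*139*(1/326) + 30564*(-1/11667) = 139/163 - 10188/3889 = -1120073/633907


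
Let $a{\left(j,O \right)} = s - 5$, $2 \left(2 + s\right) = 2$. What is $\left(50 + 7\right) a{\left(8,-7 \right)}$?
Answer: $-342$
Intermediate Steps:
$s = -1$ ($s = -2 + \frac{1}{2} \cdot 2 = -2 + 1 = -1$)
$a{\left(j,O \right)} = -6$ ($a{\left(j,O \right)} = -1 - 5 = -6$)
$\left(50 + 7\right) a{\left(8,-7 \right)} = \left(50 + 7\right) \left(-6\right) = 57 \left(-6\right) = -342$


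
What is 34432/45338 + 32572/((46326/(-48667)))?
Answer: -17966841209570/525082047 ≈ -34217.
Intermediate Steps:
34432/45338 + 32572/((46326/(-48667))) = 34432*(1/45338) + 32572/((46326*(-1/48667))) = 17216/22669 + 32572/(-46326/48667) = 17216/22669 + 32572*(-48667/46326) = 17216/22669 - 792590762/23163 = -17966841209570/525082047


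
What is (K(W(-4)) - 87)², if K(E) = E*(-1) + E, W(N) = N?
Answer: 7569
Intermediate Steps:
K(E) = 0 (K(E) = -E + E = 0)
(K(W(-4)) - 87)² = (0 - 87)² = (-87)² = 7569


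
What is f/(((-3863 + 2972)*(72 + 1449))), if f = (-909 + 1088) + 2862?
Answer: -3041/1355211 ≈ -0.0022439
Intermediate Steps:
f = 3041 (f = 179 + 2862 = 3041)
f/(((-3863 + 2972)*(72 + 1449))) = 3041/(((-3863 + 2972)*(72 + 1449))) = 3041/((-891*1521)) = 3041/(-1355211) = 3041*(-1/1355211) = -3041/1355211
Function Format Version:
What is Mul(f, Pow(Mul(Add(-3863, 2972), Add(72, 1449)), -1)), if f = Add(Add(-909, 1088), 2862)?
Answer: Rational(-3041, 1355211) ≈ -0.0022439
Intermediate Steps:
f = 3041 (f = Add(179, 2862) = 3041)
Mul(f, Pow(Mul(Add(-3863, 2972), Add(72, 1449)), -1)) = Mul(3041, Pow(Mul(Add(-3863, 2972), Add(72, 1449)), -1)) = Mul(3041, Pow(Mul(-891, 1521), -1)) = Mul(3041, Pow(-1355211, -1)) = Mul(3041, Rational(-1, 1355211)) = Rational(-3041, 1355211)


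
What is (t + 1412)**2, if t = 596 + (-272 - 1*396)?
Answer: 1795600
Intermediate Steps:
t = -72 (t = 596 + (-272 - 396) = 596 - 668 = -72)
(t + 1412)**2 = (-72 + 1412)**2 = 1340**2 = 1795600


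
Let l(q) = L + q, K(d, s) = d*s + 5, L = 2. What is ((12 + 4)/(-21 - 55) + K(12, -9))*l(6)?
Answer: -15688/19 ≈ -825.68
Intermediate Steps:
K(d, s) = 5 + d*s
l(q) = 2 + q
((12 + 4)/(-21 - 55) + K(12, -9))*l(6) = ((12 + 4)/(-21 - 55) + (5 + 12*(-9)))*(2 + 6) = (16/(-76) + (5 - 108))*8 = (16*(-1/76) - 103)*8 = (-4/19 - 103)*8 = -1961/19*8 = -15688/19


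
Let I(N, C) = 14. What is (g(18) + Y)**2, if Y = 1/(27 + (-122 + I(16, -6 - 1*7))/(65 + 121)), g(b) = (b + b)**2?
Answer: 1126686717025/670761 ≈ 1.6797e+6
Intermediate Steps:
g(b) = 4*b**2 (g(b) = (2*b)**2 = 4*b**2)
Y = 31/819 (Y = 1/(27 + (-122 + 14)/(65 + 121)) = 1/(27 - 108/186) = 1/(27 - 108*1/186) = 1/(27 - 18/31) = 1/(819/31) = 31/819 ≈ 0.037851)
(g(18) + Y)**2 = (4*18**2 + 31/819)**2 = (4*324 + 31/819)**2 = (1296 + 31/819)**2 = (1061455/819)**2 = 1126686717025/670761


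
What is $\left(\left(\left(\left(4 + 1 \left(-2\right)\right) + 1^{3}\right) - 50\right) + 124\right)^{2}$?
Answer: $5929$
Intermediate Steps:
$\left(\left(\left(\left(4 + 1 \left(-2\right)\right) + 1^{3}\right) - 50\right) + 124\right)^{2} = \left(\left(\left(\left(4 - 2\right) + 1\right) - 50\right) + 124\right)^{2} = \left(\left(\left(2 + 1\right) - 50\right) + 124\right)^{2} = \left(\left(3 - 50\right) + 124\right)^{2} = \left(-47 + 124\right)^{2} = 77^{2} = 5929$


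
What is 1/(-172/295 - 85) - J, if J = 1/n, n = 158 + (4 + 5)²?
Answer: -95752/6034033 ≈ -0.015869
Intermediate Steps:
n = 239 (n = 158 + 9² = 158 + 81 = 239)
J = 1/239 ≈ 0.0041841
1/(-172/295 - 85) - J = 1/(-172/295 - 85) - 1*1/239 = 1/(-172*1/295 - 85) - 1/239 = 1/(-172/295 - 85) - 1/239 = 1/(-25247/295) - 1/239 = -295/25247 - 1/239 = -95752/6034033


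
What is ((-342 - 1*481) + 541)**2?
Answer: 79524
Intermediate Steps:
((-342 - 1*481) + 541)**2 = ((-342 - 481) + 541)**2 = (-823 + 541)**2 = (-282)**2 = 79524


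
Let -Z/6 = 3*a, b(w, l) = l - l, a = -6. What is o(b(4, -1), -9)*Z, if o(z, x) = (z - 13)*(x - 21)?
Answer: 42120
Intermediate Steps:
b(w, l) = 0
o(z, x) = (-21 + x)*(-13 + z) (o(z, x) = (-13 + z)*(-21 + x) = (-21 + x)*(-13 + z))
Z = 108 (Z = -18*(-6) = -6*(-18) = 108)
o(b(4, -1), -9)*Z = (273 - 21*0 - 13*(-9) - 9*0)*108 = (273 + 0 + 117 + 0)*108 = 390*108 = 42120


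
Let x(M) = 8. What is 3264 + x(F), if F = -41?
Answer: 3272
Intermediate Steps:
3264 + x(F) = 3264 + 8 = 3272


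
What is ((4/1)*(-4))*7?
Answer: -112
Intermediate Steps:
((4/1)*(-4))*7 = ((4*1)*(-4))*7 = (4*(-4))*7 = -16*7 = -112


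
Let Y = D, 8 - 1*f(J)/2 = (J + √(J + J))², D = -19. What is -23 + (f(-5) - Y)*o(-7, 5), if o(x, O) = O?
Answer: 2 + 100*I*√10 ≈ 2.0 + 316.23*I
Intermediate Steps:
f(J) = 16 - 2*(J + √2*√J)² (f(J) = 16 - 2*(J + √(J + J))² = 16 - 2*(J + √(2*J))² = 16 - 2*(J + √2*√J)²)
Y = -19
-23 + (f(-5) - Y)*o(-7, 5) = -23 + ((16 - 2*(-5 + √2*√(-5))²) - 1*(-19))*5 = -23 + ((16 - 2*(-5 + √2*(I*√5))²) + 19)*5 = -23 + ((16 - 2*(-5 + I*√10)²) + 19)*5 = -23 + (35 - 2*(-5 + I*√10)²)*5 = -23 + (175 - 10*(-5 + I*√10)²) = 152 - 10*(-5 + I*√10)²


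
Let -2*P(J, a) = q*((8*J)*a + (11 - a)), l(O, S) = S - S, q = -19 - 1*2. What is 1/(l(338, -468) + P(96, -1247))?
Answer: -1/10042599 ≈ -9.9576e-8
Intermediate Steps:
q = -21 (q = -19 - 2 = -21)
l(O, S) = 0
P(J, a) = 231/2 - 21*a/2 + 84*J*a (P(J, a) = -(-21)*((8*J)*a + (11 - a))/2 = -(-21)*(8*J*a + (11 - a))/2 = -(-21)*(11 - a + 8*J*a)/2 = -(-231 + 21*a - 168*J*a)/2 = 231/2 - 21*a/2 + 84*J*a)
1/(l(338, -468) + P(96, -1247)) = 1/(0 + (231/2 - 21/2*(-1247) + 84*96*(-1247))) = 1/(0 + (231/2 + 26187/2 - 10055808)) = 1/(0 - 10042599) = 1/(-10042599) = -1/10042599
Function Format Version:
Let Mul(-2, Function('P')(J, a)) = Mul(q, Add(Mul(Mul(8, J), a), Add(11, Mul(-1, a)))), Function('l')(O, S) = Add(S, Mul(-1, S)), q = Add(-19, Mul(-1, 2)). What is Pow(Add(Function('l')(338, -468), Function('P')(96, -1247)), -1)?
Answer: Rational(-1, 10042599) ≈ -9.9576e-8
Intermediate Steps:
q = -21 (q = Add(-19, -2) = -21)
Function('l')(O, S) = 0
Function('P')(J, a) = Add(Rational(231, 2), Mul(Rational(-21, 2), a), Mul(84, J, a)) (Function('P')(J, a) = Mul(Rational(-1, 2), Mul(-21, Add(Mul(Mul(8, J), a), Add(11, Mul(-1, a))))) = Mul(Rational(-1, 2), Mul(-21, Add(Mul(8, J, a), Add(11, Mul(-1, a))))) = Mul(Rational(-1, 2), Mul(-21, Add(11, Mul(-1, a), Mul(8, J, a)))) = Mul(Rational(-1, 2), Add(-231, Mul(21, a), Mul(-168, J, a))) = Add(Rational(231, 2), Mul(Rational(-21, 2), a), Mul(84, J, a)))
Pow(Add(Function('l')(338, -468), Function('P')(96, -1247)), -1) = Pow(Add(0, Add(Rational(231, 2), Mul(Rational(-21, 2), -1247), Mul(84, 96, -1247))), -1) = Pow(Add(0, Add(Rational(231, 2), Rational(26187, 2), -10055808)), -1) = Pow(Add(0, -10042599), -1) = Pow(-10042599, -1) = Rational(-1, 10042599)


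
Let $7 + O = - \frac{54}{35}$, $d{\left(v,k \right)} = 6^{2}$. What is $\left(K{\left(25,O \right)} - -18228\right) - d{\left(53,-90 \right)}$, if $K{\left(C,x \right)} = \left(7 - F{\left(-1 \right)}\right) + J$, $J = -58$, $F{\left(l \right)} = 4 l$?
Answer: $18145$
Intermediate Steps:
$d{\left(v,k \right)} = 36$
$O = - \frac{299}{35}$ ($O = -7 - \frac{54}{35} = - \frac{299}{35} \approx -8.5429$)
$K{\left(C,x \right)} = -47$ ($K{\left(C,x \right)} = \left(7 - 4 \left(-1\right)\right) - 58 = \left(7 - -4\right) - 58 = \left(7 + 4\right) - 58 = 11 - 58 = -47$)
$\left(K{\left(25,O \right)} - -18228\right) - d{\left(53,-90 \right)} = \left(-47 - -18228\right) - 36 = \left(-47 + 18228\right) - 36 = 18181 - 36 = 18145$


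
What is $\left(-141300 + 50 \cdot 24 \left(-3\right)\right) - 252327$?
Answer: $-397227$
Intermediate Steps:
$\left(-141300 + 50 \cdot 24 \left(-3\right)\right) - 252327 = \left(-141300 + 1200 \left(-3\right)\right) - 252327 = \left(-141300 - 3600\right) - 252327 = -144900 - 252327 = -397227$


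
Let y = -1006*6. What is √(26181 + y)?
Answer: √20145 ≈ 141.93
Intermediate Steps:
y = -6036
√(26181 + y) = √(26181 - 6036) = √20145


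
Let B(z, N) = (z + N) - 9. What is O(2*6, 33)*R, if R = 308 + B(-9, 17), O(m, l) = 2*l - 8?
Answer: 17806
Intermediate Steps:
B(z, N) = -9 + N + z (B(z, N) = (N + z) - 9 = -9 + N + z)
O(m, l) = -8 + 2*l
R = 307 (R = 308 + (-9 + 17 - 9) = 308 - 1 = 307)
O(2*6, 33)*R = (-8 + 2*33)*307 = (-8 + 66)*307 = 58*307 = 17806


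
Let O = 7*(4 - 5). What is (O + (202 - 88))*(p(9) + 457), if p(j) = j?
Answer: 49862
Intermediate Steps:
O = -7 (O = 7*(-1) = -7)
(O + (202 - 88))*(p(9) + 457) = (-7 + (202 - 88))*(9 + 457) = (-7 + 114)*466 = 107*466 = 49862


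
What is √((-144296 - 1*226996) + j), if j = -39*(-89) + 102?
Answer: 11*I*√3039 ≈ 606.4*I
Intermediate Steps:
j = 3573 (j = 3471 + 102 = 3573)
√((-144296 - 1*226996) + j) = √((-144296 - 1*226996) + 3573) = √((-144296 - 226996) + 3573) = √(-371292 + 3573) = √(-367719) = 11*I*√3039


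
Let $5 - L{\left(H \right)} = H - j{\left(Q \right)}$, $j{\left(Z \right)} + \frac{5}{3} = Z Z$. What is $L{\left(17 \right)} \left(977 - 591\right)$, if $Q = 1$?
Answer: $- \frac{14668}{3} \approx -4889.3$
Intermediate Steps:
$j{\left(Z \right)} = - \frac{5}{3} + Z^{2}$ ($j{\left(Z \right)} = - \frac{5}{3} + Z Z = - \frac{5}{3} + Z^{2}$)
$L{\left(H \right)} = \frac{13}{3} - H$ ($L{\left(H \right)} = 5 - \left(H - \left(- \frac{5}{3} + 1^{2}\right)\right) = 5 - \left(H - \left(- \frac{5}{3} + 1\right)\right) = 5 - \left(H - - \frac{2}{3}\right) = 5 - \left(H + \frac{2}{3}\right) = 5 - \left(\frac{2}{3} + H\right) = \frac{13}{3} - H$)
$L{\left(17 \right)} \left(977 - 591\right) = \left(\frac{13}{3} - 17\right) \left(977 - 591\right) = \left(\frac{13}{3} - 17\right) 386 = \left(- \frac{38}{3}\right) 386 = - \frac{14668}{3}$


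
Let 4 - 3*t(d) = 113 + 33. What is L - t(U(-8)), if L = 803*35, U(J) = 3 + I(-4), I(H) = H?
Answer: 84457/3 ≈ 28152.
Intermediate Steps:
U(J) = -1 (U(J) = 3 - 4 = -1)
t(d) = -142/3 (t(d) = 4/3 - (113 + 33)/3 = 4/3 - 1/3*146 = 4/3 - 146/3 = -142/3)
L = 28105
L - t(U(-8)) = 28105 - 1*(-142/3) = 28105 + 142/3 = 84457/3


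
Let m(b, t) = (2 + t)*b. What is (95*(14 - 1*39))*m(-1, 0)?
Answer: 4750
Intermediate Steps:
m(b, t) = b*(2 + t)
(95*(14 - 1*39))*m(-1, 0) = (95*(14 - 1*39))*(-(2 + 0)) = (95*(14 - 39))*(-1*2) = (95*(-25))*(-2) = -2375*(-2) = 4750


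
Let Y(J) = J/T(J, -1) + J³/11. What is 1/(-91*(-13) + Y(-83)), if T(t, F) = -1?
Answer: -11/557861 ≈ -1.9718e-5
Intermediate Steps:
Y(J) = -J + J³/11 (Y(J) = J/(-1) + J³/11 = J*(-1) + J³*(1/11) = -J + J³/11)
1/(-91*(-13) + Y(-83)) = 1/(-91*(-13) + (-1*(-83) + (1/11)*(-83)³)) = 1/(1183 + (83 + (1/11)*(-571787))) = 1/(1183 + (83 - 571787/11)) = 1/(1183 - 570874/11) = 1/(-557861/11) = -11/557861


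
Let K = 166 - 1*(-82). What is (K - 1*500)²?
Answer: 63504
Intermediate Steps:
K = 248 (K = 166 + 82 = 248)
(K - 1*500)² = (248 - 1*500)² = (248 - 500)² = (-252)² = 63504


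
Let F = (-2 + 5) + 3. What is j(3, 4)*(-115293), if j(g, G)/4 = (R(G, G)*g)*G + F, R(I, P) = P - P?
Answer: -2767032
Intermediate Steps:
F = 6 (F = 3 + 3 = 6)
R(I, P) = 0
j(g, G) = 24 (j(g, G) = 4*((0*g)*G + 6) = 4*(0*G + 6) = 4*(0 + 6) = 4*6 = 24)
j(3, 4)*(-115293) = 24*(-115293) = -2767032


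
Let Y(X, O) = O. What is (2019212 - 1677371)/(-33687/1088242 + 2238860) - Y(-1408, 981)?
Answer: -2389757437141251/2436421450433 ≈ -980.85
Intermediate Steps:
(2019212 - 1677371)/(-33687/1088242 + 2238860) - Y(-1408, 981) = (2019212 - 1677371)/(-33687/1088242 + 2238860) - 1*981 = 341841/(-33687*1/1088242 + 2238860) - 981 = 341841/(-33687/1088242 + 2238860) - 981 = 341841/(2436421450433/1088242) - 981 = 341841*(1088242/2436421450433) - 981 = 372005733522/2436421450433 - 981 = -2389757437141251/2436421450433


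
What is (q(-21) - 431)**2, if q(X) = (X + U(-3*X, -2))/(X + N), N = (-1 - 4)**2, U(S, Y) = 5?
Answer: 189225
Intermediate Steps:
N = 25 (N = (-5)**2 = 25)
q(X) = (5 + X)/(25 + X) (q(X) = (X + 5)/(X + 25) = (5 + X)/(25 + X))
(q(-21) - 431)**2 = ((5 - 21)/(25 - 21) - 431)**2 = (-16/4 - 431)**2 = ((1/4)*(-16) - 431)**2 = (-4 - 431)**2 = (-435)**2 = 189225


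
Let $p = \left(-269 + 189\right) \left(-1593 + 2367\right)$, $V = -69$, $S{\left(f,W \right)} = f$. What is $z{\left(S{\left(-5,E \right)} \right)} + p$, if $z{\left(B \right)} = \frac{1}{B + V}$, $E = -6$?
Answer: $- \frac{4582081}{74} \approx -61920.0$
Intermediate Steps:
$p = -61920$ ($p = \left(-80\right) 774 = -61920$)
$z{\left(B \right)} = \frac{1}{-69 + B}$ ($z{\left(B \right)} = \frac{1}{B - 69} = \frac{1}{-69 + B}$)
$z{\left(S{\left(-5,E \right)} \right)} + p = \frac{1}{-69 - 5} - 61920 = \frac{1}{-74} - 61920 = - \frac{1}{74} - 61920 = - \frac{4582081}{74}$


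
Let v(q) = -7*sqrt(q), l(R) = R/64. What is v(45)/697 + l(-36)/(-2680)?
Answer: 9/42880 - 21*sqrt(5)/697 ≈ -0.067161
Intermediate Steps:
l(R) = R/64 (l(R) = R*(1/64) = R/64)
v(45)/697 + l(-36)/(-2680) = -21*sqrt(5)/697 + ((1/64)*(-36))/(-2680) = -21*sqrt(5)*(1/697) - 9/16*(-1/2680) = -21*sqrt(5)*(1/697) + 9/42880 = -21*sqrt(5)/697 + 9/42880 = 9/42880 - 21*sqrt(5)/697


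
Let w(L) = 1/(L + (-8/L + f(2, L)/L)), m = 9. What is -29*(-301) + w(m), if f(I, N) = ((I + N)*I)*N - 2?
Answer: 2348110/269 ≈ 8729.0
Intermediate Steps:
f(I, N) = -2 + I*N*(I + N) (f(I, N) = (I*(I + N))*N - 2 = I*N*(I + N) - 2 = -2 + I*N*(I + N))
w(L) = 1/(L - 8/L + (-2 + 2*L² + 4*L)/L) (w(L) = 1/(L + (-8/L + (-2 + 2*L² + L*2²)/L)) = 1/(L + (-8/L + (-2 + 2*L² + L*4)/L)) = 1/(L + (-8/L + (-2 + 2*L² + 4*L)/L)) = 1/(L - 8/L + (-2 + 2*L² + 4*L)/L))
-29*(-301) + w(m) = -29*(-301) + 9/(-10 + 3*9² + 4*9) = 8729 + 9/(-10 + 3*81 + 36) = 8729 + 9/(-10 + 243 + 36) = 8729 + 9/269 = 2348110/269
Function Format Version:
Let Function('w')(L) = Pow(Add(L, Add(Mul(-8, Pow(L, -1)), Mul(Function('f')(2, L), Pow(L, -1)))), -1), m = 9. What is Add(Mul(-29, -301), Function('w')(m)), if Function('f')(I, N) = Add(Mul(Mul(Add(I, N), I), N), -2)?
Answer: Rational(2348110, 269) ≈ 8729.0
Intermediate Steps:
Function('f')(I, N) = Add(-2, Mul(I, N, Add(I, N))) (Function('f')(I, N) = Add(Mul(Mul(I, Add(I, N)), N), -2) = Add(Mul(I, N, Add(I, N)), -2) = Add(-2, Mul(I, N, Add(I, N))))
Function('w')(L) = Pow(Add(L, Mul(-8, Pow(L, -1)), Mul(Pow(L, -1), Add(-2, Mul(2, Pow(L, 2)), Mul(4, L)))), -1) (Function('w')(L) = Pow(Add(L, Add(Mul(-8, Pow(L, -1)), Mul(Add(-2, Mul(2, Pow(L, 2)), Mul(L, Pow(2, 2))), Pow(L, -1)))), -1) = Pow(Add(L, Add(Mul(-8, Pow(L, -1)), Mul(Add(-2, Mul(2, Pow(L, 2)), Mul(L, 4)), Pow(L, -1)))), -1) = Pow(Add(L, Add(Mul(-8, Pow(L, -1)), Mul(Add(-2, Mul(2, Pow(L, 2)), Mul(4, L)), Pow(L, -1)))), -1) = Pow(Add(L, Add(Mul(-8, Pow(L, -1)), Mul(Pow(L, -1), Add(-2, Mul(2, Pow(L, 2)), Mul(4, L))))), -1) = Pow(Add(L, Mul(-8, Pow(L, -1)), Mul(Pow(L, -1), Add(-2, Mul(2, Pow(L, 2)), Mul(4, L)))), -1))
Add(Mul(-29, -301), Function('w')(m)) = Add(Mul(-29, -301), Mul(9, Pow(Add(-10, Mul(3, Pow(9, 2)), Mul(4, 9)), -1))) = Add(8729, Mul(9, Pow(Add(-10, Mul(3, 81), 36), -1))) = Add(8729, Mul(9, Pow(Add(-10, 243, 36), -1))) = Add(8729, Mul(9, Pow(269, -1))) = Add(8729, Mul(9, Rational(1, 269))) = Add(8729, Rational(9, 269)) = Rational(2348110, 269)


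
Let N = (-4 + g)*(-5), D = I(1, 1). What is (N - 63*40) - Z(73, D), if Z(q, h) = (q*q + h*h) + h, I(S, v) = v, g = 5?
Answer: -7856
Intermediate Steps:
D = 1
Z(q, h) = h + h² + q² (Z(q, h) = (q² + h²) + h = (h² + q²) + h = h + h² + q²)
N = -5 (N = (-4 + 5)*(-5) = 1*(-5) = -5)
(N - 63*40) - Z(73, D) = (-5 - 63*40) - (1 + 1² + 73²) = (-5 - 2520) - (1 + 1 + 5329) = -2525 - 1*5331 = -2525 - 5331 = -7856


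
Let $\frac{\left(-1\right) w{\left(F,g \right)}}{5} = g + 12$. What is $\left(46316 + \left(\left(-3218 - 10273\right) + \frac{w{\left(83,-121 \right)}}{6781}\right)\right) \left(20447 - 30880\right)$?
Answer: $- \frac{2322248814710}{6781} \approx -3.4246 \cdot 10^{8}$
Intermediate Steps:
$w{\left(F,g \right)} = -60 - 5 g$ ($w{\left(F,g \right)} = - 5 \left(g + 12\right) = - 5 \left(12 + g\right) = -60 - 5 g$)
$\left(46316 + \left(\left(-3218 - 10273\right) + \frac{w{\left(83,-121 \right)}}{6781}\right)\right) \left(20447 - 30880\right) = \left(46316 + \left(\left(-3218 - 10273\right) + \frac{-60 - -605}{6781}\right)\right) \left(20447 - 30880\right) = \left(46316 - \left(13491 - \left(-60 + 605\right) \frac{1}{6781}\right)\right) \left(-10433\right) = \left(46316 + \left(-13491 + 545 \cdot \frac{1}{6781}\right)\right) \left(-10433\right) = \left(46316 + \left(-13491 + \frac{545}{6781}\right)\right) \left(-10433\right) = \left(46316 - \frac{91481926}{6781}\right) \left(-10433\right) = \frac{222586870}{6781} \left(-10433\right) = - \frac{2322248814710}{6781}$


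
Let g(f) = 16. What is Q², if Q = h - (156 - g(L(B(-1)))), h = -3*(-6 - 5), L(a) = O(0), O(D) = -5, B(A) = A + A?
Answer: 11449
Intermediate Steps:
B(A) = 2*A
L(a) = -5
h = 33 (h = -3*(-11) = 33)
Q = -107 (Q = 33 - (156 - 1*16) = 33 - (156 - 16) = 33 - 1*140 = 33 - 140 = -107)
Q² = (-107)² = 11449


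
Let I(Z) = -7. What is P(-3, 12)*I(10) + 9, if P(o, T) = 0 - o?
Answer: -12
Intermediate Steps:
P(o, T) = -o
P(-3, 12)*I(10) + 9 = -1*(-3)*(-7) + 9 = 3*(-7) + 9 = -21 + 9 = -12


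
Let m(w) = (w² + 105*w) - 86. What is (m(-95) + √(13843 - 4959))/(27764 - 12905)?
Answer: -1036/14859 + 2*√2221/14859 ≈ -0.063379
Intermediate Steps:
m(w) = -86 + w² + 105*w
(m(-95) + √(13843 - 4959))/(27764 - 12905) = ((-86 + (-95)² + 105*(-95)) + √(13843 - 4959))/(27764 - 12905) = ((-86 + 9025 - 9975) + √8884)/14859 = (-1036 + 2*√2221)*(1/14859) = -1036/14859 + 2*√2221/14859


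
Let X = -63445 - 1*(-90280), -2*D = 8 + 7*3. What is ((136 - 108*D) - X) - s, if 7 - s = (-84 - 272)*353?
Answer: -150808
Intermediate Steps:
D = -29/2 (D = -(8 + 7*3)/2 = -(8 + 21)/2 = -1/2*29 = -29/2 ≈ -14.500)
X = 26835 (X = -63445 + 90280 = 26835)
s = 125675 (s = 7 - (-84 - 272)*353 = 7 - (-356)*353 = 7 - 1*(-125668) = 7 + 125668 = 125675)
((136 - 108*D) - X) - s = ((136 - 108*(-29/2)) - 1*26835) - 1*125675 = ((136 + 1566) - 26835) - 125675 = (1702 - 26835) - 125675 = -25133 - 125675 = -150808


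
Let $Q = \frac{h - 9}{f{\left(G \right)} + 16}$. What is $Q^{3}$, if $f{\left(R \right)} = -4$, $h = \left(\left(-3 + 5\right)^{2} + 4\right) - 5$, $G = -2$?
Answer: $- \frac{1}{8} \approx -0.125$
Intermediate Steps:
$h = 3$ ($h = \left(2^{2} + 4\right) - 5 = \left(4 + 4\right) - 5 = 8 - 5 = 3$)
$Q = - \frac{1}{2}$ ($Q = \frac{3 - 9}{-4 + 16} = - \frac{6}{12} = \left(-6\right) \frac{1}{12} = - \frac{1}{2} \approx -0.5$)
$Q^{3} = \left(- \frac{1}{2}\right)^{3} = - \frac{1}{8}$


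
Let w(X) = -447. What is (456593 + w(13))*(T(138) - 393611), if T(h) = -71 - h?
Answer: -179639417720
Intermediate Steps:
(456593 + w(13))*(T(138) - 393611) = (456593 - 447)*((-71 - 1*138) - 393611) = 456146*((-71 - 138) - 393611) = 456146*(-209 - 393611) = 456146*(-393820) = -179639417720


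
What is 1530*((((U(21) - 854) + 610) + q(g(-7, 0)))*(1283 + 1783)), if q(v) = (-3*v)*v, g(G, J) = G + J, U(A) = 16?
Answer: -1759117500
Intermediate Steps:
q(v) = -3*v²
1530*((((U(21) - 854) + 610) + q(g(-7, 0)))*(1283 + 1783)) = 1530*((((16 - 854) + 610) - 3*(-7 + 0)²)*(1283 + 1783)) = 1530*(((-838 + 610) - 3*(-7)²)*3066) = 1530*((-228 - 3*49)*3066) = 1530*((-228 - 147)*3066) = 1530*(-375*3066) = 1530*(-1149750) = -1759117500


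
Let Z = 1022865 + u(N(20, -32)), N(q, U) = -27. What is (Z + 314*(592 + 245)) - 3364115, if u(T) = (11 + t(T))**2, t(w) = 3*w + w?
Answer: -2069023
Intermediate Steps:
t(w) = 4*w
u(T) = (11 + 4*T)**2
Z = 1032274 (Z = 1022865 + (11 + 4*(-27))**2 = 1022865 + (11 - 108)**2 = 1022865 + (-97)**2 = 1022865 + 9409 = 1032274)
(Z + 314*(592 + 245)) - 3364115 = (1032274 + 314*(592 + 245)) - 3364115 = (1032274 + 314*837) - 3364115 = (1032274 + 262818) - 3364115 = 1295092 - 3364115 = -2069023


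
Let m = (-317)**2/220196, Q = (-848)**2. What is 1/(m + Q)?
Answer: 220196/158343924873 ≈ 1.3906e-6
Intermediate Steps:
Q = 719104
m = 100489/220196 (m = 100489*(1/220196) = 100489/220196 ≈ 0.45636)
1/(m + Q) = 1/(100489/220196 + 719104) = 1/(158343924873/220196) = 220196/158343924873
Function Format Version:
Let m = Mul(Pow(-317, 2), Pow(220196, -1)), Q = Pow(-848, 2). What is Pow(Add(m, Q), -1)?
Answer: Rational(220196, 158343924873) ≈ 1.3906e-6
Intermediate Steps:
Q = 719104
m = Rational(100489, 220196) (m = Mul(100489, Rational(1, 220196)) = Rational(100489, 220196) ≈ 0.45636)
Pow(Add(m, Q), -1) = Pow(Add(Rational(100489, 220196), 719104), -1) = Pow(Rational(158343924873, 220196), -1) = Rational(220196, 158343924873)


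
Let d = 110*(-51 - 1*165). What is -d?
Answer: 23760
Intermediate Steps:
d = -23760 (d = 110*(-51 - 165) = 110*(-216) = -23760)
-d = -1*(-23760) = 23760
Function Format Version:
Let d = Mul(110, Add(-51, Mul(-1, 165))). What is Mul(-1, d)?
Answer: 23760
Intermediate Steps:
d = -23760 (d = Mul(110, Add(-51, -165)) = Mul(110, -216) = -23760)
Mul(-1, d) = Mul(-1, -23760) = 23760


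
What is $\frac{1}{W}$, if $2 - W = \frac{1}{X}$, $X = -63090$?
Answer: $\frac{63090}{126181} \approx 0.5$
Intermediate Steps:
$W = \frac{126181}{63090}$ ($W = 2 - \frac{1}{-63090} = 2 - - \frac{1}{63090} = 2 + \frac{1}{63090} = \frac{126181}{63090} \approx 2.0$)
$\frac{1}{W} = \frac{1}{\frac{126181}{63090}} = \frac{63090}{126181}$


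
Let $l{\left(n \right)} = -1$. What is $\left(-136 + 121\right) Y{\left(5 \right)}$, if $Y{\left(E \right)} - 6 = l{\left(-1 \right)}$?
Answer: $-75$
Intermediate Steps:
$Y{\left(E \right)} = 5$ ($Y{\left(E \right)} = 6 - 1 = 5$)
$\left(-136 + 121\right) Y{\left(5 \right)} = \left(-136 + 121\right) 5 = \left(-15\right) 5 = -75$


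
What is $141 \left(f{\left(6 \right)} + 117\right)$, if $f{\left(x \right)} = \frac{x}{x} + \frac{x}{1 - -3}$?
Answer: $\frac{33699}{2} \approx 16850.0$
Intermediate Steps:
$f{\left(x \right)} = 1 + \frac{x}{4}$ ($f{\left(x \right)} = 1 + \frac{x}{1 + 3} = 1 + \frac{x}{4}$)
$141 \left(f{\left(6 \right)} + 117\right) = 141 \left(\left(1 + \frac{1}{4} \cdot 6\right) + 117\right) = 141 \left(\left(1 + \frac{3}{2}\right) + 117\right) = 141 \left(\frac{5}{2} + 117\right) = 141 \cdot \frac{239}{2} = \frac{33699}{2}$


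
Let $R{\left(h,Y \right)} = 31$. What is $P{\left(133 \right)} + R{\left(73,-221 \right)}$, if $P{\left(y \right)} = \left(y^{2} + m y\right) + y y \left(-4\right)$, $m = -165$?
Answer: $-74981$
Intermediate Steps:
$P{\left(y \right)} = - 165 y - 3 y^{2}$ ($P{\left(y \right)} = \left(y^{2} - 165 y\right) + y y \left(-4\right) = \left(y^{2} - 165 y\right) + y^{2} \left(-4\right) = \left(y^{2} - 165 y\right) - 4 y^{2} = - 165 y - 3 y^{2}$)
$P{\left(133 \right)} + R{\left(73,-221 \right)} = \left(-3\right) 133 \left(55 + 133\right) + 31 = \left(-3\right) 133 \cdot 188 + 31 = -75012 + 31 = -74981$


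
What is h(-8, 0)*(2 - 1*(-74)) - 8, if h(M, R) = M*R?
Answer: -8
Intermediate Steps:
h(-8, 0)*(2 - 1*(-74)) - 8 = (-8*0)*(2 - 1*(-74)) - 8 = 0*(2 + 74) - 8 = 0*76 - 8 = 0 - 8 = -8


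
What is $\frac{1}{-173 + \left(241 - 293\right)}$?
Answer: $- \frac{1}{225} \approx -0.0044444$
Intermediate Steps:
$\frac{1}{-173 + \left(241 - 293\right)} = \frac{1}{-173 - 52} = \frac{1}{-225} = - \frac{1}{225}$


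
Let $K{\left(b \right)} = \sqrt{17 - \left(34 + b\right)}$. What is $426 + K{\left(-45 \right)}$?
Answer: $426 + 2 \sqrt{7} \approx 431.29$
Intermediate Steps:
$K{\left(b \right)} = \sqrt{-17 - b}$
$426 + K{\left(-45 \right)} = 426 + \sqrt{-17 - -45} = 426 + \sqrt{-17 + 45} = 426 + \sqrt{28} = 426 + 2 \sqrt{7}$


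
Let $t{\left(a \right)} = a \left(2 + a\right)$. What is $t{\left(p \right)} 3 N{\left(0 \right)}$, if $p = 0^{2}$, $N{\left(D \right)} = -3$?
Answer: $0$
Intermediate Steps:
$p = 0$
$t{\left(p \right)} 3 N{\left(0 \right)} = 0 \left(2 + 0\right) 3 \left(-3\right) = 0 \cdot 2 \cdot 3 \left(-3\right) = 0 \cdot 3 \left(-3\right) = 0 \left(-3\right) = 0$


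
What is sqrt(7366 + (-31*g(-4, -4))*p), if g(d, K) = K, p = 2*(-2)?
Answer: sqrt(6870) ≈ 82.885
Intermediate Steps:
p = -4
sqrt(7366 + (-31*g(-4, -4))*p) = sqrt(7366 - 31*(-4)*(-4)) = sqrt(7366 + 124*(-4)) = sqrt(7366 - 496) = sqrt(6870)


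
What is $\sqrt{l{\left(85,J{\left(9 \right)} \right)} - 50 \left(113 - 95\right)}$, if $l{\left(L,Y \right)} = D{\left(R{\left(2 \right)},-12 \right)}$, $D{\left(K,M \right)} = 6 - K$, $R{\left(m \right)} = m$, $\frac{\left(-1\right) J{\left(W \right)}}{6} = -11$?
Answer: $8 i \sqrt{14} \approx 29.933 i$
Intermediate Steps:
$J{\left(W \right)} = 66$ ($J{\left(W \right)} = \left(-6\right) \left(-11\right) = 66$)
$l{\left(L,Y \right)} = 4$ ($l{\left(L,Y \right)} = 6 - 2 = 4$)
$\sqrt{l{\left(85,J{\left(9 \right)} \right)} - 50 \left(113 - 95\right)} = \sqrt{4 - 50 \left(113 - 95\right)} = \sqrt{4 - 900} = \sqrt{-896} = 8 i \sqrt{14}$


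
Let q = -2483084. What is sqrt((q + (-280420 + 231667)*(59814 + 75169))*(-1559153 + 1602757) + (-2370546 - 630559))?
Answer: 7*I*sqrt(5858339203613) ≈ 1.6943e+7*I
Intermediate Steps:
sqrt((q + (-280420 + 231667)*(59814 + 75169))*(-1559153 + 1602757) + (-2370546 - 630559)) = sqrt((-2483084 + (-280420 + 231667)*(59814 + 75169))*(-1559153 + 1602757) + (-2370546 - 630559)) = sqrt((-2483084 - 48753*134983)*43604 - 3001105) = sqrt((-2483084 - 6580826199)*43604 - 3001105) = sqrt(-6583309283*43604 - 3001105) = sqrt(-287058617975932 - 3001105) = sqrt(-287058620977037) = 7*I*sqrt(5858339203613)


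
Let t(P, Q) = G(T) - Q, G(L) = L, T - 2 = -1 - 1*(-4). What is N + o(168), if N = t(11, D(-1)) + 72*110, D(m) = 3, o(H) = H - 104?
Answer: 7986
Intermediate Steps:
o(H) = -104 + H
T = 5 (T = 2 + (-1 - 1*(-4)) = 2 + (-1 + 4) = 2 + 3 = 5)
t(P, Q) = 5 - Q
N = 7922 (N = (5 - 1*3) + 72*110 = (5 - 3) + 7920 = 2 + 7920 = 7922)
N + o(168) = 7922 + (-104 + 168) = 7922 + 64 = 7986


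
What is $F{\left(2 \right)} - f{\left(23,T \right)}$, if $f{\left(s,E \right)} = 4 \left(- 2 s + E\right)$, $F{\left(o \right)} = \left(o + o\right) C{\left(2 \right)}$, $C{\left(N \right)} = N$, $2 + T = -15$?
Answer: $260$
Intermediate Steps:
$T = -17$ ($T = -2 - 15 = -17$)
$F{\left(o \right)} = 4 o$ ($F{\left(o \right)} = \left(o + o\right) 2 = 2 o 2 = 4 o$)
$f{\left(s,E \right)} = - 8 s + 4 E$ ($f{\left(s,E \right)} = 4 \left(E - 2 s\right) = - 8 s + 4 E$)
$F{\left(2 \right)} - f{\left(23,T \right)} = 4 \cdot 2 - \left(\left(-8\right) 23 + 4 \left(-17\right)\right) = 8 - \left(-184 - 68\right) = 8 - -252 = 8 + 252 = 260$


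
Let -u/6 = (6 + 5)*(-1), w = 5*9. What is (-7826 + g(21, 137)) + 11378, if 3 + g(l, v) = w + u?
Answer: 3660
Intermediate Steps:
w = 45
u = 66 (u = -6*(6 + 5)*(-1) = -66*(-1) = -6*(-11) = 66)
g(l, v) = 108 (g(l, v) = -3 + (45 + 66) = -3 + 111 = 108)
(-7826 + g(21, 137)) + 11378 = (-7826 + 108) + 11378 = -7718 + 11378 = 3660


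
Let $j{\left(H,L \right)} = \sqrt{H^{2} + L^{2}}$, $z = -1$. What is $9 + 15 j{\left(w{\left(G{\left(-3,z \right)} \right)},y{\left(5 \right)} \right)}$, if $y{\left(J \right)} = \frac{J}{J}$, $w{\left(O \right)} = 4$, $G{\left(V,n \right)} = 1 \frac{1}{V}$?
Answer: $9 + 15 \sqrt{17} \approx 70.847$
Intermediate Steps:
$G{\left(V,n \right)} = \frac{1}{V}$
$y{\left(J \right)} = 1$
$9 + 15 j{\left(w{\left(G{\left(-3,z \right)} \right)},y{\left(5 \right)} \right)} = 9 + 15 \sqrt{4^{2} + 1^{2}} = 9 + 15 \sqrt{16 + 1} = 9 + 15 \sqrt{17}$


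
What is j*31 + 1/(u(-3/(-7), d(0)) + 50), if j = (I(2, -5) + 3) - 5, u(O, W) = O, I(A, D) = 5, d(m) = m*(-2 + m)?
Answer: 32836/353 ≈ 93.020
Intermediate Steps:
j = 3 (j = (5 + 3) - 5 = 8 - 5 = 3)
j*31 + 1/(u(-3/(-7), d(0)) + 50) = 3*31 + 1/(-3/(-7) + 50) = 93 + 1/(-3*(-⅐) + 50) = 93 + 1/(3/7 + 50) = 93 + 1/(353/7) = 93 + 7/353 = 32836/353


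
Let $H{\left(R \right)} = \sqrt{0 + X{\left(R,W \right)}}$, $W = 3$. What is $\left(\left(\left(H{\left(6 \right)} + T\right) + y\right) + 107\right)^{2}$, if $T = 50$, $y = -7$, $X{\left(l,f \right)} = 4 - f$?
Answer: $22801$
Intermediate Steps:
$H{\left(R \right)} = 1$ ($H{\left(R \right)} = \sqrt{0 + \left(4 - 3\right)} = \sqrt{0 + 1} = \sqrt{1} = 1$)
$\left(\left(\left(H{\left(6 \right)} + T\right) + y\right) + 107\right)^{2} = \left(\left(\left(1 + 50\right) - 7\right) + 107\right)^{2} = \left(\left(51 - 7\right) + 107\right)^{2} = \left(44 + 107\right)^{2} = 151^{2} = 22801$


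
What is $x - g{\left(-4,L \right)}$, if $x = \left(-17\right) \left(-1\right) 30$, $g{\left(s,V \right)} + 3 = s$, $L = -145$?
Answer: $517$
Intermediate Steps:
$g{\left(s,V \right)} = -3 + s$
$x = 510$ ($x = 17 \cdot 30 = 510$)
$x - g{\left(-4,L \right)} = 510 - \left(-3 - 4\right) = 510 - -7 = 510 + 7 = 517$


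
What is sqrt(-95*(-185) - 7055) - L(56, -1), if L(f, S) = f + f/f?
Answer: -57 + 2*sqrt(2630) ≈ 45.567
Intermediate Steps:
L(f, S) = 1 + f (L(f, S) = f + 1 = 1 + f)
sqrt(-95*(-185) - 7055) - L(56, -1) = sqrt(-95*(-185) - 7055) - (1 + 56) = sqrt(17575 - 7055) - 1*57 = sqrt(10520) - 57 = 2*sqrt(2630) - 57 = -57 + 2*sqrt(2630)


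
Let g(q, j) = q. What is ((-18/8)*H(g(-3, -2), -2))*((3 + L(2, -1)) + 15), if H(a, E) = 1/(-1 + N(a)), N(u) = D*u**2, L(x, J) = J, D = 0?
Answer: 153/4 ≈ 38.250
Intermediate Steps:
N(u) = 0 (N(u) = 0*u**2 = 0)
H(a, E) = -1 (H(a, E) = 1/(-1 + 0) = 1/(-1) = -1)
((-18/8)*H(g(-3, -2), -2))*((3 + L(2, -1)) + 15) = (-18/8*(-1))*((3 - 1) + 15) = (-18*1/8*(-1))*(2 + 15) = -9/4*(-1)*17 = (9/4)*17 = 153/4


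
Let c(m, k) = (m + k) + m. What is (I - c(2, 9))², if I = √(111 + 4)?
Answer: (13 - √115)² ≈ 5.1811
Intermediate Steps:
c(m, k) = k + 2*m (c(m, k) = (k + m) + m = k + 2*m)
I = √115 ≈ 10.724
(I - c(2, 9))² = (√115 - (9 + 2*2))² = (√115 - (9 + 4))² = (√115 - 1*13)² = (√115 - 13)² = (-13 + √115)²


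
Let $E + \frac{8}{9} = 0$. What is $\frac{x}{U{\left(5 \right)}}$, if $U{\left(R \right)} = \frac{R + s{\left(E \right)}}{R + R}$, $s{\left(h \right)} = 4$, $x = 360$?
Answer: $400$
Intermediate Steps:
$E = - \frac{8}{9}$ ($E = - \frac{8}{9} + 0 = - \frac{8}{9} \approx -0.88889$)
$U{\left(R \right)} = \frac{4 + R}{2 R}$ ($U{\left(R \right)} = \frac{R + 4}{R + R} = \frac{4 + R}{2 R}$)
$\frac{x}{U{\left(5 \right)}} = \frac{360}{\frac{1}{2} \cdot \frac{1}{5} \left(4 + 5\right)} = \frac{360}{\frac{1}{2} \cdot \frac{1}{5} \cdot 9} = \frac{360}{\frac{9}{10}} = 360 \cdot \frac{10}{9} = 400$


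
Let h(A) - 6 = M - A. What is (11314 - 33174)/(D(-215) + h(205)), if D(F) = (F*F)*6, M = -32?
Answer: -21860/277119 ≈ -0.078883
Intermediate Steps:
D(F) = 6*F**2 (D(F) = F**2*6 = 6*F**2)
h(A) = -26 - A (h(A) = 6 + (-32 - A) = -26 - A)
(11314 - 33174)/(D(-215) + h(205)) = (11314 - 33174)/(6*(-215)**2 + (-26 - 1*205)) = -21860/(6*46225 + (-26 - 205)) = -21860/(277350 - 231) = -21860/277119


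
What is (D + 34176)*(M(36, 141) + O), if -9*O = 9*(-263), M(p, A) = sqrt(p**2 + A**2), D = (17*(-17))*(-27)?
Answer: 11040477 + 125937*sqrt(2353) ≈ 1.7149e+7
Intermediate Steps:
D = 7803 (D = -289*(-27) = 7803)
M(p, A) = sqrt(A**2 + p**2)
O = 263 (O = -(-263) = -1/9*(-2367) = 263)
(D + 34176)*(M(36, 141) + O) = (7803 + 34176)*(sqrt(141**2 + 36**2) + 263) = 41979*(sqrt(19881 + 1296) + 263) = 41979*(sqrt(21177) + 263) = 41979*(3*sqrt(2353) + 263) = 41979*(263 + 3*sqrt(2353)) = 11040477 + 125937*sqrt(2353)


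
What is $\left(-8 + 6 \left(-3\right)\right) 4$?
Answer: $-104$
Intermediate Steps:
$\left(-8 + 6 \left(-3\right)\right) 4 = \left(-8 - 18\right) 4 = \left(-26\right) 4 = -104$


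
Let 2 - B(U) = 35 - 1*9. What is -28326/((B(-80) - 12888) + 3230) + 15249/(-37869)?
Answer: 11859442/4700611 ≈ 2.5230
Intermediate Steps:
B(U) = -24 (B(U) = 2 - (35 - 1*9) = 2 - (35 - 9) = 2 - 1*26 = 2 - 26 = -24)
-28326/((B(-80) - 12888) + 3230) + 15249/(-37869) = -28326/((-24 - 12888) + 3230) + 15249/(-37869) = -28326/(-12912 + 3230) + 15249*(-1/37869) = -28326/(-9682) - 391/971 = -28326*(-1/9682) - 391/971 = 14163/4841 - 391/971 = 11859442/4700611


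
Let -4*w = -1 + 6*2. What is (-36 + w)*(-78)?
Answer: 6045/2 ≈ 3022.5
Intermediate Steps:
w = -11/4 (w = -(-1 + 6*2)/4 = -(-1 + 12)/4 = -¼*11 = -11/4 ≈ -2.7500)
(-36 + w)*(-78) = (-36 - 11/4)*(-78) = -155/4*(-78) = 6045/2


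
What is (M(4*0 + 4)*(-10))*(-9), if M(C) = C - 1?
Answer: 270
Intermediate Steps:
M(C) = -1 + C
(M(4*0 + 4)*(-10))*(-9) = ((-1 + (4*0 + 4))*(-10))*(-9) = ((-1 + (0 + 4))*(-10))*(-9) = ((-1 + 4)*(-10))*(-9) = (3*(-10))*(-9) = -30*(-9) = 270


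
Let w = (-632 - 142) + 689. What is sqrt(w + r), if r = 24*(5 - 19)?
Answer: I*sqrt(421) ≈ 20.518*I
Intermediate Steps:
w = -85 (w = -774 + 689 = -85)
r = -336 (r = 24*(-14) = -336)
sqrt(w + r) = sqrt(-85 - 336) = sqrt(-421) = I*sqrt(421)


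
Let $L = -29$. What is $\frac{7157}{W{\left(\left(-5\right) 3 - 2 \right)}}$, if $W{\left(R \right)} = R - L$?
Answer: $\frac{7157}{12} \approx 596.42$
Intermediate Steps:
$W{\left(R \right)} = 29 + R$ ($W{\left(R \right)} = R - -29 = R + 29 = 29 + R$)
$\frac{7157}{W{\left(\left(-5\right) 3 - 2 \right)}} = \frac{7157}{29 - 17} = \frac{7157}{12}$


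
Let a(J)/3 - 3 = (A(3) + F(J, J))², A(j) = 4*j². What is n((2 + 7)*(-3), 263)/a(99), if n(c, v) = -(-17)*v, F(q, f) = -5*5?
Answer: 4471/372 ≈ 12.019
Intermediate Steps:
F(q, f) = -25
n(c, v) = 17*v
a(J) = 372 (a(J) = 9 + 3*(4*3² - 25)² = 9 + 3*(4*9 - 25)² = 9 + 3*(36 - 25)² = 9 + 3*11² = 9 + 3*121 = 9 + 363 = 372)
n((2 + 7)*(-3), 263)/a(99) = (17*263)/372 = 4471*(1/372) = 4471/372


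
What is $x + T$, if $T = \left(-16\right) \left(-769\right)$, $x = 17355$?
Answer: $29659$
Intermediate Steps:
$T = 12304$
$x + T = 17355 + 12304 = 29659$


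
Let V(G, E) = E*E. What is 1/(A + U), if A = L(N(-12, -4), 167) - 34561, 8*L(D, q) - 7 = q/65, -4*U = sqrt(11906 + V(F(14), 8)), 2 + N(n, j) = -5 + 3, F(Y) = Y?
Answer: -778747580/26913346752717 + 16900*sqrt(1330)/26913346752717 ≈ -2.8912e-5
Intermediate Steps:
V(G, E) = E**2
N(n, j) = -4 (N(n, j) = -2 + (-5 + 3) = -2 - 2 = -4)
U = -3*sqrt(1330)/4 (U = -sqrt(11906 + 8**2)/4 = -sqrt(11906 + 64)/4 = -3*sqrt(1330)/4 ≈ -27.352)
L(D, q) = 7/8 + q/520 (L(D, q) = 7/8 + (q/65)/8 = 7/8 + q/520)
A = -8985549/260 (A = (7/8 + (1/520)*167) - 34561 = (7/8 + 167/520) - 34561 = 311/260 - 34561 = -8985549/260 ≈ -34560.)
1/(A + U) = 1/(-8985549/260 - 3*sqrt(1330)/4)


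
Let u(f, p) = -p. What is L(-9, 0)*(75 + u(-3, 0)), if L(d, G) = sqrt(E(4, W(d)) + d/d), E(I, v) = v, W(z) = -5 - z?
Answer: 75*sqrt(5) ≈ 167.71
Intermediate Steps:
L(d, G) = sqrt(-4 - d) (L(d, G) = sqrt((-5 - d) + d/d) = sqrt((-5 - d) + 1) = sqrt(-4 - d))
L(-9, 0)*(75 + u(-3, 0)) = sqrt(-4 - 1*(-9))*(75 - 1*0) = sqrt(-4 + 9)*(75 + 0) = sqrt(5)*75 = 75*sqrt(5)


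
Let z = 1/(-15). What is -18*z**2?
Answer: -2/25 ≈ -0.080000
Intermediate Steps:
z = -1/15 ≈ -0.066667
-18*z**2 = -18*(-1/15)**2 = -18*1/225 = -2/25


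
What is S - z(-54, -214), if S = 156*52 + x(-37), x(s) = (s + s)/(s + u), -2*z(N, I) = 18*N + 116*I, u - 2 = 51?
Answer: -38325/8 ≈ -4790.6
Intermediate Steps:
u = 53 (u = 2 + 51 = 53)
z(N, I) = -58*I - 9*N (z(N, I) = -(18*N + 116*I)/2 = -58*I - 9*N)
x(s) = 2*s/(53 + s) (x(s) = (s + s)/(s + 53) = (2*s)/(53 + s) = 2*s/(53 + s))
S = 64859/8 (S = 156*52 + 2*(-37)/(53 - 37) = 8112 + 2*(-37)/16 = 8112 + 2*(-37)*(1/16) = 8112 - 37/8 = 64859/8 ≈ 8107.4)
S - z(-54, -214) = 64859/8 - (-58*(-214) - 9*(-54)) = 64859/8 - (12412 + 486) = 64859/8 - 1*12898 = 64859/8 - 12898 = -38325/8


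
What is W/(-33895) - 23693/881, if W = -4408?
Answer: -799190787/29861495 ≈ -26.763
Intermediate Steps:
W/(-33895) - 23693/881 = -4408/(-33895) - 23693/881 = -4408*(-1/33895) - 23693*1/881 = 4408/33895 - 23693/881 = -799190787/29861495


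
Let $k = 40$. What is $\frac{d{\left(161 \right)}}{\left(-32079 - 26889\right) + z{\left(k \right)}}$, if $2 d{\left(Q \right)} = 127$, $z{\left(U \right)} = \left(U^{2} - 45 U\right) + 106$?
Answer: $- \frac{127}{118124} \approx -0.0010751$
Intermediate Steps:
$z{\left(U \right)} = 106 + U^{2} - 45 U$
$d{\left(Q \right)} = \frac{127}{2}$ ($d{\left(Q \right)} = \frac{1}{2} \cdot 127 = \frac{127}{2}$)
$\frac{d{\left(161 \right)}}{\left(-32079 - 26889\right) + z{\left(k \right)}} = \frac{127}{2 \left(\left(-32079 - 26889\right) + \left(106 + 40^{2} - 1800\right)\right)} = \frac{127}{2 \left(-58968 + \left(106 + 1600 - 1800\right)\right)} = \frac{127}{2 \left(-58968 - 94\right)} = \frac{127}{2 \left(-59062\right)} = \frac{127}{2} \left(- \frac{1}{59062}\right) = - \frac{127}{118124}$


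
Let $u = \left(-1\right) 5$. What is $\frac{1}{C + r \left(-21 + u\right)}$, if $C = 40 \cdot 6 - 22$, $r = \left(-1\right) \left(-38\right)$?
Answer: $- \frac{1}{770} \approx -0.0012987$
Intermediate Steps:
$r = 38$
$u = -5$
$C = 218$ ($C = 240 - 22 = 218$)
$\frac{1}{C + r \left(-21 + u\right)} = \frac{1}{218 + 38 \left(-21 - 5\right)} = \frac{1}{218 + 38 \left(-26\right)} = \frac{1}{218 - 988} = \frac{1}{-770} = - \frac{1}{770}$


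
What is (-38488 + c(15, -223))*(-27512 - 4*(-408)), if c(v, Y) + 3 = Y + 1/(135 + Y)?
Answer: 11021104755/11 ≈ 1.0019e+9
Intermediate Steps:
c(v, Y) = -3 + Y + 1/(135 + Y) (c(v, Y) = -3 + (Y + 1/(135 + Y)) = -3 + Y + 1/(135 + Y))
(-38488 + c(15, -223))*(-27512 - 4*(-408)) = (-38488 + (-404 + (-223)**2 + 132*(-223))/(135 - 223))*(-27512 - 4*(-408)) = (-38488 + (-404 + 49729 - 29436)/(-88))*(-27512 + 1632) = (-38488 - 1/88*19889)*(-25880) = (-38488 - 19889/88)*(-25880) = -3406833/88*(-25880) = 11021104755/11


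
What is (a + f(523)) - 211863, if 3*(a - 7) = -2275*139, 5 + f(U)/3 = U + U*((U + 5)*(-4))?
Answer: -10888315/3 ≈ -3.6294e+6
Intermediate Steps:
f(U) = -15 + 3*U + 3*U*(-20 - 4*U) (f(U) = -15 + 3*(U + U*((U + 5)*(-4))) = -15 + 3*(U + U*((5 + U)*(-4))) = -15 + 3*(U + U*(-20 - 4*U)) = -15 + (3*U + 3*U*(-20 - 4*U)) = -15 + 3*U + 3*U*(-20 - 4*U))
a = -316204/3 (a = 7 + (-2275*139)/3 = 7 + (⅓)*(-316225) = 7 - 316225/3 = -316204/3 ≈ -1.0540e+5)
(a + f(523)) - 211863 = (-316204/3 + (-15 - 57*523 - 12*523²)) - 211863 = (-316204/3 + (-15 - 29811 - 12*273529)) - 211863 = (-316204/3 + (-15 - 29811 - 3282348)) - 211863 = (-316204/3 - 3312174) - 211863 = -10252726/3 - 211863 = -10888315/3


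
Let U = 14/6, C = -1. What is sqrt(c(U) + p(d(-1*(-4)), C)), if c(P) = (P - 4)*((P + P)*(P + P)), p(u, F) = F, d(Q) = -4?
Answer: I*sqrt(3021)/9 ≈ 6.1071*I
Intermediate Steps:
U = 7/3 (U = 14*(1/6) = 7/3 ≈ 2.3333)
c(P) = 4*P**2*(-4 + P) (c(P) = (-4 + P)*((2*P)*(2*P)) = (-4 + P)*(4*P**2) = 4*P**2*(-4 + P))
sqrt(c(U) + p(d(-1*(-4)), C)) = sqrt(4*(7/3)**2*(-4 + 7/3) - 1) = sqrt(4*(49/9)*(-5/3) - 1) = sqrt(-980/27 - 1) = sqrt(-1007/27) = I*sqrt(3021)/9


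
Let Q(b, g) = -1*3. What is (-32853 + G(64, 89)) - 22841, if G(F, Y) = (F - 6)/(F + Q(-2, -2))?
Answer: -3397276/61 ≈ -55693.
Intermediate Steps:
Q(b, g) = -3
G(F, Y) = (-6 + F)/(-3 + F) (G(F, Y) = (F - 6)/(F - 3) = (-6 + F)/(-3 + F))
(-32853 + G(64, 89)) - 22841 = (-32853 + (-6 + 64)/(-3 + 64)) - 22841 = (-32853 + 58/61) - 22841 = -2003975/61 - 22841 = -3397276/61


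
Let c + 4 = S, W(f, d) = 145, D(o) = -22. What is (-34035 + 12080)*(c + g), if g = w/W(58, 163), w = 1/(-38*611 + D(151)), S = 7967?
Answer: -117826853099009/673960 ≈ -1.7483e+8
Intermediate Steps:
c = 7963 (c = -4 + 7967 = 7963)
w = -1/23240 (w = 1/(-38*611 - 22) = 1/(-23218 - 22) = 1/(-23240) = -1/23240 ≈ -4.3029e-5)
g = -1/3369800 (g = -1/23240/145 = -1/23240*1/145 = -1/3369800 ≈ -2.9675e-7)
(-34035 + 12080)*(c + g) = (-34035 + 12080)*(7963 - 1/3369800) = -21955*26833717399/3369800 = -117826853099009/673960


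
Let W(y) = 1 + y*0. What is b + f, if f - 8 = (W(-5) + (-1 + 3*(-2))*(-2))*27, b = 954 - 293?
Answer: 1074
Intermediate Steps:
b = 661
W(y) = 1 (W(y) = 1 + 0 = 1)
f = 413 (f = 8 + (1 + (-1 + 3*(-2))*(-2))*27 = 8 + (1 + (-1 - 6)*(-2))*27 = 8 + (1 - 7*(-2))*27 = 8 + (1 + 14)*27 = 8 + 15*27 = 8 + 405 = 413)
b + f = 661 + 413 = 1074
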